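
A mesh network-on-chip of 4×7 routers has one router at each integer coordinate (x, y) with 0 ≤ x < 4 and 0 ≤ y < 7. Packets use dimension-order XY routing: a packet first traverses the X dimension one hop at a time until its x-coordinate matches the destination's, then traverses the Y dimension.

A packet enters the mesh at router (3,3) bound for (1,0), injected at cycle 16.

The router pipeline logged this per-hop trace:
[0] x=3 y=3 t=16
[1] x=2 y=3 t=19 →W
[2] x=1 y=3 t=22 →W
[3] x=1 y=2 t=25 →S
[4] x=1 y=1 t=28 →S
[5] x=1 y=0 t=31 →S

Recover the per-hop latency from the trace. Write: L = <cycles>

cyc[1] − cyc[0] = 19 − 16 = 3.
Per-hop latency L = Δcyc = 3.

L = 3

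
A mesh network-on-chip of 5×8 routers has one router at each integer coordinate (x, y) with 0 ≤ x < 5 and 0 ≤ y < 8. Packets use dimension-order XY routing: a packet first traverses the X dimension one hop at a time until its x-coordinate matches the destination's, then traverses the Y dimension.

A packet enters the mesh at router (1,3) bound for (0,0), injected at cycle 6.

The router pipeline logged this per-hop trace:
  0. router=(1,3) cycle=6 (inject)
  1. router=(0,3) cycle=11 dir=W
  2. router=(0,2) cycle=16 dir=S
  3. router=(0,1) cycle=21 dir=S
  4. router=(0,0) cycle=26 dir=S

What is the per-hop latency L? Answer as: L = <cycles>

L = 5

Between hops 0 and 1 the cycle counter advances 11 − 6 = 5.
One hop costs L cycles, so L = 5.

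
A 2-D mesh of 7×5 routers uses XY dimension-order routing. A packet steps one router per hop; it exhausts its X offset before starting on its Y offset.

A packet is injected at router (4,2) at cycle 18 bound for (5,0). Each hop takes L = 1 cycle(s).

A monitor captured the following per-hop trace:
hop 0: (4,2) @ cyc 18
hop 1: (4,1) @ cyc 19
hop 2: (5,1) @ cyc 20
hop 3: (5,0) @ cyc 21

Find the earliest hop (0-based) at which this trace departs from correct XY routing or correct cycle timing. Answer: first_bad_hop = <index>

first_bad_hop = 1

check 1→ d=(0,-1) cyc+1: BAD: Y-move but x=4≠5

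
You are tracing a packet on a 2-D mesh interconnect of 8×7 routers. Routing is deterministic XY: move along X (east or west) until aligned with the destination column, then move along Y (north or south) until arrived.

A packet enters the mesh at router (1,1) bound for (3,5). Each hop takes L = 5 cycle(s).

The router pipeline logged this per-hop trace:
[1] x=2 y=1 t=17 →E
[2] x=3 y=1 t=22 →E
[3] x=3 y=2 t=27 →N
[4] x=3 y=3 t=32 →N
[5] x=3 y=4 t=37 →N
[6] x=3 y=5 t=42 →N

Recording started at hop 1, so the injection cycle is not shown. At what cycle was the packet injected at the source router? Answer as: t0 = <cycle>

t0 = 12

At hop 1 the cycle is 17; in general cyc_k = t0 + kL.
So t0 = 17 − 1·5 = 12.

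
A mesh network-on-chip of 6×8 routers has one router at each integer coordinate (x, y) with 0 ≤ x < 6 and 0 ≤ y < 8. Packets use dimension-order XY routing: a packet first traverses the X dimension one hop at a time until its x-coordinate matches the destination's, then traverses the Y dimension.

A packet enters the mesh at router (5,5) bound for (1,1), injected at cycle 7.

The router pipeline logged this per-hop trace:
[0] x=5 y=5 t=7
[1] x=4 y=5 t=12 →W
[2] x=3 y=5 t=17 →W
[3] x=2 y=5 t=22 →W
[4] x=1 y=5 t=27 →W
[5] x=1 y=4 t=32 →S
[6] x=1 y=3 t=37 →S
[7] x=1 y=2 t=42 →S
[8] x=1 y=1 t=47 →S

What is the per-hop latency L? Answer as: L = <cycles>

Between hops 0 and 1 the cycle counter advances 12 − 7 = 5.
That increment is L by definition: L = 5.

L = 5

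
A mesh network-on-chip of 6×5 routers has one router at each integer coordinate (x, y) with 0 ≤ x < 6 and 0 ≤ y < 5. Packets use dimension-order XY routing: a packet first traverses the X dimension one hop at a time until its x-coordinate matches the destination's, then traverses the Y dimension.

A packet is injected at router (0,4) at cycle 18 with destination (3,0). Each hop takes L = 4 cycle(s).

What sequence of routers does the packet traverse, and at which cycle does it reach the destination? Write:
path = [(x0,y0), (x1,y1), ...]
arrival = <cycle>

path = [(0,4), (1,4), (2,4), (3,4), (3,3), (3,2), (3,1), (3,0)]
arrival = 46

src (0,4)  cyc=18
E→(1,4)  cyc=22
E→(2,4)  cyc=26
E→(3,4)  cyc=30
S→(3,3)  cyc=34
S→(3,2)  cyc=38
S→(3,1)  cyc=42
S→(3,0)  cyc=46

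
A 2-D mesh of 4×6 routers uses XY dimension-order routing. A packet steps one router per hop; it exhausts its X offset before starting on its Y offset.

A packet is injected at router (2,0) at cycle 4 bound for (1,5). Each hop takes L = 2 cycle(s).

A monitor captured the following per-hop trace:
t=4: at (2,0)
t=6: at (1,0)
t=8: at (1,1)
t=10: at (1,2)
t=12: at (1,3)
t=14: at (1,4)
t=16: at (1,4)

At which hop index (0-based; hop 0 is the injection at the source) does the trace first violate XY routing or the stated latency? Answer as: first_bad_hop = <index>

first_bad_hop = 6

hop 1: step (-1,+0), +2 cyc — ok
hop 2: step (+0,+1), +2 cyc — ok
hop 3: step (+0,+1), +2 cyc — ok
hop 4: step (+0,+1), +2 cyc — ok
hop 5: step (+0,+1), +2 cyc — ok
hop 6: step (+0,+0), +2 cyc — BAD: non-unit step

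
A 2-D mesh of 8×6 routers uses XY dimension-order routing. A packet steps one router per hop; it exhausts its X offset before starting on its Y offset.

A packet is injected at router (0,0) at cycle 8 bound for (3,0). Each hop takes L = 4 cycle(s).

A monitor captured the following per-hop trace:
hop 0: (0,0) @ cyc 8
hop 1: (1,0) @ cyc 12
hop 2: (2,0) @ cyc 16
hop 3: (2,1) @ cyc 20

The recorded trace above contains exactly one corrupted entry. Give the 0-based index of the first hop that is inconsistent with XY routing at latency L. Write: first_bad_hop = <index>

check 1→ d=(1,0) cyc+4: ok
check 2→ d=(1,0) cyc+4: ok
check 3→ d=(0,1) cyc+4: BAD: Y-move but x=2≠3

first_bad_hop = 3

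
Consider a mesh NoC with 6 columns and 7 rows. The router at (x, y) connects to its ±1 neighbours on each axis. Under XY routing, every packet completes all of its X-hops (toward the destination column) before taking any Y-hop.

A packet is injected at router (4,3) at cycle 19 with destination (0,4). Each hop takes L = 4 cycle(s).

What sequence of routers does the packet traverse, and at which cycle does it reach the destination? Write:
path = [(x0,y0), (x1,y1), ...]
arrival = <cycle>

t=19: at (4,3)
t=23: at (3,3) after W
t=27: at (2,3) after W
t=31: at (1,3) after W
t=35: at (0,3) after W
t=39: at (0,4) after N

path = [(4,3), (3,3), (2,3), (1,3), (0,3), (0,4)]
arrival = 39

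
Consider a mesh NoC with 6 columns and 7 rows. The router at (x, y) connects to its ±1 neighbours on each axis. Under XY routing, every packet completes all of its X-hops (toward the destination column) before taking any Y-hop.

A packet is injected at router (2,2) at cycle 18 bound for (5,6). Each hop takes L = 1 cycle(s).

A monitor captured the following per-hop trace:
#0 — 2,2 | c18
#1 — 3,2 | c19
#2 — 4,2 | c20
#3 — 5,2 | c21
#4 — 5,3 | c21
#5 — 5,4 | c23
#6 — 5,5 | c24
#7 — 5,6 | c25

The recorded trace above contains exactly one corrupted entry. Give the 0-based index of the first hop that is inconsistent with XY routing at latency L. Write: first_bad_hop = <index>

hop 1: step (+1,+0), +1 cyc — ok
hop 2: step (+1,+0), +1 cyc — ok
hop 3: step (+1,+0), +1 cyc — ok
hop 4: step (+0,+1), +0 cyc — BAD: Δcyc=0≠L

first_bad_hop = 4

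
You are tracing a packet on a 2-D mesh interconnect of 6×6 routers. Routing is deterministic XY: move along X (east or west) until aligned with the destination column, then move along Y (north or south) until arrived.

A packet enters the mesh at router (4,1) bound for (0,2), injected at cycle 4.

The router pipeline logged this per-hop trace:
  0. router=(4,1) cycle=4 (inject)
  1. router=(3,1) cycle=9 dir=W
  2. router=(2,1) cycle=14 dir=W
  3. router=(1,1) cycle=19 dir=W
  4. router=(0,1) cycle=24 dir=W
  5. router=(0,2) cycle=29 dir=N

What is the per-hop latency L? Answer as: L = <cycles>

L = 5

cyc[1] − cyc[0] = 9 − 4 = 5.
Per-hop latency L = Δcyc = 5.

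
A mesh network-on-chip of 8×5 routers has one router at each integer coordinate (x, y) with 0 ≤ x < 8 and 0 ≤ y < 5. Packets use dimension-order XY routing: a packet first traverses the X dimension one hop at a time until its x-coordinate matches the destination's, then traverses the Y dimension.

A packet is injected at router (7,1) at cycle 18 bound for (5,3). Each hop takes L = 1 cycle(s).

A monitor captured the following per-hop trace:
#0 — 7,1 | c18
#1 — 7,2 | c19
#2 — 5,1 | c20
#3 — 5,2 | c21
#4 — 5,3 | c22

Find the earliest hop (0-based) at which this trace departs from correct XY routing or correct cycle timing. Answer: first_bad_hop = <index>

first_bad_hop = 1

check 1→ d=(0,1) cyc+1: BAD: Y-move but x=7≠5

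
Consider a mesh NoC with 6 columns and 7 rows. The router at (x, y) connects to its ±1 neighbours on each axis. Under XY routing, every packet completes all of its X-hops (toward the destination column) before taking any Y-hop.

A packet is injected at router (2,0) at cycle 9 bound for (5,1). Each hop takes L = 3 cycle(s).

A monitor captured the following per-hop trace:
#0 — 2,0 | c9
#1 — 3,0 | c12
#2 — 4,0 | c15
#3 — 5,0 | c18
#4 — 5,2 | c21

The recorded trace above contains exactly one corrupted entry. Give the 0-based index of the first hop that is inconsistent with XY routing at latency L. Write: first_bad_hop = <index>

check 1→ d=(1,0) cyc+3: ok
check 2→ d=(1,0) cyc+3: ok
check 3→ d=(1,0) cyc+3: ok
check 4→ d=(0,2) cyc+3: BAD: non-unit step

first_bad_hop = 4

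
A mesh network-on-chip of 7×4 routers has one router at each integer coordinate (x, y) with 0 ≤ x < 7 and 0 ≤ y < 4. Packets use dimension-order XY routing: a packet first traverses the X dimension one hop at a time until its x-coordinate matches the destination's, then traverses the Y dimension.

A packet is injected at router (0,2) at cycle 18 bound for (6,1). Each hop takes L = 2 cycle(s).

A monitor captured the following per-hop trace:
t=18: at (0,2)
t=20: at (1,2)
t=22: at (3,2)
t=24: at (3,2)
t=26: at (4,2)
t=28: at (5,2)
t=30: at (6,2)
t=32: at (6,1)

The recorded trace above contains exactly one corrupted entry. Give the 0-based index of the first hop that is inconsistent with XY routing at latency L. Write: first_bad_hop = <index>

first_bad_hop = 2

hop 1: step (+1,+0), +2 cyc — ok
hop 2: step (+2,+0), +2 cyc — BAD: non-unit step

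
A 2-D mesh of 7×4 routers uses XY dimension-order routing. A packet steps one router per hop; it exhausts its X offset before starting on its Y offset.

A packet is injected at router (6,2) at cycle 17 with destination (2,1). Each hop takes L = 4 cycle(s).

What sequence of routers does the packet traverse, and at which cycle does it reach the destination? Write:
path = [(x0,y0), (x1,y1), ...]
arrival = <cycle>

#0 — 6,2 | c17
#1 — 5,2 | c21 | W
#2 — 4,2 | c25 | W
#3 — 3,2 | c29 | W
#4 — 2,2 | c33 | W
#5 — 2,1 | c37 | S

path = [(6,2), (5,2), (4,2), (3,2), (2,2), (2,1)]
arrival = 37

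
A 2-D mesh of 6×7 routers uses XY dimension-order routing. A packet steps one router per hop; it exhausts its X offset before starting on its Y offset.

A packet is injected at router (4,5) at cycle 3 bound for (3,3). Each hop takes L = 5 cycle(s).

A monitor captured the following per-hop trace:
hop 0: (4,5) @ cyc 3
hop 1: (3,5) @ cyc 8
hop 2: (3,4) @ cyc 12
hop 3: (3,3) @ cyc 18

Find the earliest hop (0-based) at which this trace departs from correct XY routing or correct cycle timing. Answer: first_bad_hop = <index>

check 1→ d=(-1,0) cyc+5: ok
check 2→ d=(0,-1) cyc+4: BAD: Δcyc=4≠L

first_bad_hop = 2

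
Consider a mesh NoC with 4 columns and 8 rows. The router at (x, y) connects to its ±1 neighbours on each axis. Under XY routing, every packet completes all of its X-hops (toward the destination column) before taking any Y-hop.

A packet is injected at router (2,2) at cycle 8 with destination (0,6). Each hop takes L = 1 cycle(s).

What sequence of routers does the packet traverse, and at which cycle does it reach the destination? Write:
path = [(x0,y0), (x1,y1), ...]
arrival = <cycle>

[0] x=2 y=2 t=8
[1] x=1 y=2 t=9 →W
[2] x=0 y=2 t=10 →W
[3] x=0 y=3 t=11 →N
[4] x=0 y=4 t=12 →N
[5] x=0 y=5 t=13 →N
[6] x=0 y=6 t=14 →N

path = [(2,2), (1,2), (0,2), (0,3), (0,4), (0,5), (0,6)]
arrival = 14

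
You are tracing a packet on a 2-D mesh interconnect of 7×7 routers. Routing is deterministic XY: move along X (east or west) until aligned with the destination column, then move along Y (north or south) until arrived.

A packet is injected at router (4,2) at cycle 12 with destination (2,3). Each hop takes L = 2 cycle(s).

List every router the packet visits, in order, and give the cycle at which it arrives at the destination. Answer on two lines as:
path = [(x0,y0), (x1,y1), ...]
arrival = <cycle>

path = [(4,2), (3,2), (2,2), (2,3)]
arrival = 18

src (4,2)  cyc=12
W→(3,2)  cyc=14
W→(2,2)  cyc=16
N→(2,3)  cyc=18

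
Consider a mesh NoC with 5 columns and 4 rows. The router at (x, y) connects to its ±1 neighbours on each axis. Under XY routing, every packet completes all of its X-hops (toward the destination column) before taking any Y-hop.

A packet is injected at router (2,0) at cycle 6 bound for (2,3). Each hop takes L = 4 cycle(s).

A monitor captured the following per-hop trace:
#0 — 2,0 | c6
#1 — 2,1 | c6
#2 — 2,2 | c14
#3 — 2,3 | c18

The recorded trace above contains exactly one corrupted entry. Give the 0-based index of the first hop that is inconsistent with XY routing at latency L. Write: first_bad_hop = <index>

first_bad_hop = 1

hop 1: step (+0,+1), +0 cyc — BAD: Δcyc=0≠L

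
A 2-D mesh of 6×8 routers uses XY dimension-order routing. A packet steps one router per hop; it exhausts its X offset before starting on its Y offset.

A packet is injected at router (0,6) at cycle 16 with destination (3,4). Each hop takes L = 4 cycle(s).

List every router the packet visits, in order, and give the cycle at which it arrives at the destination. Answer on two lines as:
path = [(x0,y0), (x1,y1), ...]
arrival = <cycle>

hop 0: (0,6) @ cyc 16
hop 1: (1,6) @ cyc 20  [E]
hop 2: (2,6) @ cyc 24  [E]
hop 3: (3,6) @ cyc 28  [E]
hop 4: (3,5) @ cyc 32  [S]
hop 5: (3,4) @ cyc 36  [S]

path = [(0,6), (1,6), (2,6), (3,6), (3,5), (3,4)]
arrival = 36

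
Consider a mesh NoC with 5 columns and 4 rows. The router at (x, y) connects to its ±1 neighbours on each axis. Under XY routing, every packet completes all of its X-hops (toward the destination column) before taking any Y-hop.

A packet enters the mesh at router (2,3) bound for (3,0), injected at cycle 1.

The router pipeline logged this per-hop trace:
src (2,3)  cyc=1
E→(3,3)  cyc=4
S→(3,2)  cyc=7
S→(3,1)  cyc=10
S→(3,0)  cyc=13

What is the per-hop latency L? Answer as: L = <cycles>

Between hops 0 and 1 the cycle counter advances 4 − 1 = 3.
Each hop adds L, hence L = 3.

L = 3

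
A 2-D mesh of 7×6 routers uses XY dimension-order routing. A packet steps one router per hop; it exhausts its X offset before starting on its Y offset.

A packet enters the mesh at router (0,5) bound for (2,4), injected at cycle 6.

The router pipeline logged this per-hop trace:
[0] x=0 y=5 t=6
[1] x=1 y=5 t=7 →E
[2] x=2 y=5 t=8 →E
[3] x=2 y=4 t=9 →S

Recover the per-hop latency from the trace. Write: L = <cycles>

cyc[1] − cyc[0] = 7 − 6 = 1.
Each hop adds L, hence L = 1.

L = 1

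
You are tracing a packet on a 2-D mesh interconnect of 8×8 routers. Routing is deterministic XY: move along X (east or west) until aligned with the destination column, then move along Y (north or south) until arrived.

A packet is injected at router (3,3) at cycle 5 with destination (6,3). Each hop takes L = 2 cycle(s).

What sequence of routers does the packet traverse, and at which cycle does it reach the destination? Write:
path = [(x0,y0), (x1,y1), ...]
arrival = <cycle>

path = [(3,3), (4,3), (5,3), (6,3)]
arrival = 11

t=5: at (3,3)
t=7: at (4,3) after E
t=9: at (5,3) after E
t=11: at (6,3) after E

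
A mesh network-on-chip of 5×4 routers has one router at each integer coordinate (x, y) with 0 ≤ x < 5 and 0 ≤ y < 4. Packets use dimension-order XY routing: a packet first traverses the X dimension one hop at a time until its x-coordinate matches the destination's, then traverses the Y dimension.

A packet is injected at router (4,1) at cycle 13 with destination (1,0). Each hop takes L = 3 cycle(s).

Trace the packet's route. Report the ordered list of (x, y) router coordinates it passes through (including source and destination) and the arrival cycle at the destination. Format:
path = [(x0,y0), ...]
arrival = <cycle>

path = [(4,1), (3,1), (2,1), (1,1), (1,0)]
arrival = 25

hop 0: (4,1) @ cyc 13
hop 1: (3,1) @ cyc 16  [W]
hop 2: (2,1) @ cyc 19  [W]
hop 3: (1,1) @ cyc 22  [W]
hop 4: (1,0) @ cyc 25  [S]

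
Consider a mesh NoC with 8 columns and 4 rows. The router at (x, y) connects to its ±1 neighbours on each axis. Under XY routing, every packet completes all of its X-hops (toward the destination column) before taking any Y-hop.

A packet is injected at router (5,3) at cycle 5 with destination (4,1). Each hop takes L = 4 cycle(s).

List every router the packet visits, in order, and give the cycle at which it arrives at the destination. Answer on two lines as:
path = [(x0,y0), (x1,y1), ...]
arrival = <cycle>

  0. router=(5,3) cycle=5 (inject)
  1. router=(4,3) cycle=9 dir=W
  2. router=(4,2) cycle=13 dir=S
  3. router=(4,1) cycle=17 dir=S

path = [(5,3), (4,3), (4,2), (4,1)]
arrival = 17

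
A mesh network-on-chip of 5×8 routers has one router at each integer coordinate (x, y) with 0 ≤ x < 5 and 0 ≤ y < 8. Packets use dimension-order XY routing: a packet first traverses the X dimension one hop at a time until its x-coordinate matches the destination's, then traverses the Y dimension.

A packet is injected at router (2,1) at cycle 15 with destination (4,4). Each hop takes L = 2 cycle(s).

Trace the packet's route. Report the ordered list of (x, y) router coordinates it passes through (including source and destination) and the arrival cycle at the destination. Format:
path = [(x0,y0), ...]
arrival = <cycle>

path = [(2,1), (3,1), (4,1), (4,2), (4,3), (4,4)]
arrival = 25

src (2,1)  cyc=15
E→(3,1)  cyc=17
E→(4,1)  cyc=19
N→(4,2)  cyc=21
N→(4,3)  cyc=23
N→(4,4)  cyc=25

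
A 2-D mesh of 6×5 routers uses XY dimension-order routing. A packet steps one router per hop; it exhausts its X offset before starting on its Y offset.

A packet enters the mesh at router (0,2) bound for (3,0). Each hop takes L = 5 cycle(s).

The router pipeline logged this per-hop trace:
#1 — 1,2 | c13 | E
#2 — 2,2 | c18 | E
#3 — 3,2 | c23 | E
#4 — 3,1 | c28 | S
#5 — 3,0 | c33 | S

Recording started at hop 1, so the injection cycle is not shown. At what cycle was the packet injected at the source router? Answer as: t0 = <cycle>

t0 = 8

Hop 1 reached at cycle 13; hop k is at t0 + k·L.
Subtract one hop: t0 = 13 − 5 = 8.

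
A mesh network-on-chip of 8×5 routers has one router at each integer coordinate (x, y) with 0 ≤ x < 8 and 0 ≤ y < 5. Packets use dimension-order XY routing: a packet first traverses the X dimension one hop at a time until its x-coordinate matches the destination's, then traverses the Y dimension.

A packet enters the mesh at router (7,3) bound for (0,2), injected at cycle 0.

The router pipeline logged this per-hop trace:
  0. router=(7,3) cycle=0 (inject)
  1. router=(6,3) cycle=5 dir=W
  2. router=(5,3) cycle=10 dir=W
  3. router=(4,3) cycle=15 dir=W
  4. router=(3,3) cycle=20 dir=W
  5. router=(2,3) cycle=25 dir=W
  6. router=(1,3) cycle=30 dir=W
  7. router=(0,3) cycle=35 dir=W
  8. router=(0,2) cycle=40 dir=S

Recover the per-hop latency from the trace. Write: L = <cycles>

Δcyc across hop 0→1: 5 − 0 = 5.
Each hop adds L, hence L = 5.

L = 5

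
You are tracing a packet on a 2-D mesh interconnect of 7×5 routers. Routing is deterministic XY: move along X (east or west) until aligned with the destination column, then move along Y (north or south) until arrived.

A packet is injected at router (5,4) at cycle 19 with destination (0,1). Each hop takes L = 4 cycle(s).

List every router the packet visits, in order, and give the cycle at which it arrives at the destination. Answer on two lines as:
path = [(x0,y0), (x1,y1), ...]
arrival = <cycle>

t=19: at (5,4)
t=23: at (4,4) after W
t=27: at (3,4) after W
t=31: at (2,4) after W
t=35: at (1,4) after W
t=39: at (0,4) after W
t=43: at (0,3) after S
t=47: at (0,2) after S
t=51: at (0,1) after S

path = [(5,4), (4,4), (3,4), (2,4), (1,4), (0,4), (0,3), (0,2), (0,1)]
arrival = 51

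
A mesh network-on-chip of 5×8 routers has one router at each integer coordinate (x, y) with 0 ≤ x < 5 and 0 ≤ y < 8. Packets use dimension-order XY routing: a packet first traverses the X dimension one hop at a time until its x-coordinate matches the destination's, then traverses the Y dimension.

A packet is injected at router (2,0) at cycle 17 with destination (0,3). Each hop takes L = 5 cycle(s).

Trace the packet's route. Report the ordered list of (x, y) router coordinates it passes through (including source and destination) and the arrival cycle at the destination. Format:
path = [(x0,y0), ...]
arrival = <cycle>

t=17: at (2,0)
t=22: at (1,0) after W
t=27: at (0,0) after W
t=32: at (0,1) after N
t=37: at (0,2) after N
t=42: at (0,3) after N

path = [(2,0), (1,0), (0,0), (0,1), (0,2), (0,3)]
arrival = 42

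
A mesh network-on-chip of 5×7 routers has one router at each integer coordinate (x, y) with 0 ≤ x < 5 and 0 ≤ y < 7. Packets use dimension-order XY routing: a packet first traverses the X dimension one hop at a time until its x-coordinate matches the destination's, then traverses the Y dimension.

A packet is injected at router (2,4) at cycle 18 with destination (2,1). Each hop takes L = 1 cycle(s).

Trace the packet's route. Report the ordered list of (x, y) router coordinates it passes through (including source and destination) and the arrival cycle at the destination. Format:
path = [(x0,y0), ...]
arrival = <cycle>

src (2,4)  cyc=18
S→(2,3)  cyc=19
S→(2,2)  cyc=20
S→(2,1)  cyc=21

path = [(2,4), (2,3), (2,2), (2,1)]
arrival = 21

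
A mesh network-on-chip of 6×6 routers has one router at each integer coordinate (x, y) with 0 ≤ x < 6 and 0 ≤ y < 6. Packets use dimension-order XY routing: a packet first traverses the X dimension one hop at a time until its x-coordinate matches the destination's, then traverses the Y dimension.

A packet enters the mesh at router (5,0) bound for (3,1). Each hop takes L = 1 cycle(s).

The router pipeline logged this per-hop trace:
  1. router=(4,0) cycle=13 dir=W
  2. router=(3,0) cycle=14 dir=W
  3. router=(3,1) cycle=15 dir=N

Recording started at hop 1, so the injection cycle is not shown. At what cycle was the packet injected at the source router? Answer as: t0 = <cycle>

t0 = 12

Hop 1 reached at cycle 13; hop k is at t0 + k·L.
t0 = cyc[1] − L = 13 − 1 = 12.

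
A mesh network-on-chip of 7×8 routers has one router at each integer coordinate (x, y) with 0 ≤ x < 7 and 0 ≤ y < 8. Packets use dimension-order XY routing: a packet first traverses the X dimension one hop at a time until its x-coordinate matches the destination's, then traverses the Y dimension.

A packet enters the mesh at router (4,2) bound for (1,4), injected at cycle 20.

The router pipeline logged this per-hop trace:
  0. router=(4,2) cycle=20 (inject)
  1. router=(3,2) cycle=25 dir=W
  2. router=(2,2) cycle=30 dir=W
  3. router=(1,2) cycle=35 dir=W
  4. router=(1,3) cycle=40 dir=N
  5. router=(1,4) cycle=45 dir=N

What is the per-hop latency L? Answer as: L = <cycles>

Δcyc across hop 0→1: 25 − 20 = 5.
That increment is L by definition: L = 5.

L = 5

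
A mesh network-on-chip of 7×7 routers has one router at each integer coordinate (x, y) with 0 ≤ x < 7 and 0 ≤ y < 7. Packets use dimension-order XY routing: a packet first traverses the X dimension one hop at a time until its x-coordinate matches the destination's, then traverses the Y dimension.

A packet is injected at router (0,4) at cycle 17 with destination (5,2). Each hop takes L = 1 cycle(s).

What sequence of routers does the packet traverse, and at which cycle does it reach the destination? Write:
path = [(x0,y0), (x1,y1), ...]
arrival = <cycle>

path = [(0,4), (1,4), (2,4), (3,4), (4,4), (5,4), (5,3), (5,2)]
arrival = 24

src (0,4)  cyc=17
E→(1,4)  cyc=18
E→(2,4)  cyc=19
E→(3,4)  cyc=20
E→(4,4)  cyc=21
E→(5,4)  cyc=22
S→(5,3)  cyc=23
S→(5,2)  cyc=24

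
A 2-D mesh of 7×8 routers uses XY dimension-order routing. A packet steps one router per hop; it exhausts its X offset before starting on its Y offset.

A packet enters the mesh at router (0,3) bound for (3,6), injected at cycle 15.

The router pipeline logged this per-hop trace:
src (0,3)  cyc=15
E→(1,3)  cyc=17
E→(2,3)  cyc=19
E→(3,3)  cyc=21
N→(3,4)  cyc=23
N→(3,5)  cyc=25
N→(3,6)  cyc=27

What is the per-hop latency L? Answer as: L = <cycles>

L = 2

From hop 0 (15) to hop 1 (17): +2 cycles.
Per-hop latency L = Δcyc = 2.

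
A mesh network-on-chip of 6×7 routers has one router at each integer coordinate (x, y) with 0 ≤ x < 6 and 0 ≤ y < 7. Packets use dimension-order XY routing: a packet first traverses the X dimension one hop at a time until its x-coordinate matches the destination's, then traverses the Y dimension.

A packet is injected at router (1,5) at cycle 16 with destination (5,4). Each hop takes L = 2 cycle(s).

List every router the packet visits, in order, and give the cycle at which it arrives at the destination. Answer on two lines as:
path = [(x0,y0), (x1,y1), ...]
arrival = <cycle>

[0] x=1 y=5 t=16
[1] x=2 y=5 t=18 →E
[2] x=3 y=5 t=20 →E
[3] x=4 y=5 t=22 →E
[4] x=5 y=5 t=24 →E
[5] x=5 y=4 t=26 →S

path = [(1,5), (2,5), (3,5), (4,5), (5,5), (5,4)]
arrival = 26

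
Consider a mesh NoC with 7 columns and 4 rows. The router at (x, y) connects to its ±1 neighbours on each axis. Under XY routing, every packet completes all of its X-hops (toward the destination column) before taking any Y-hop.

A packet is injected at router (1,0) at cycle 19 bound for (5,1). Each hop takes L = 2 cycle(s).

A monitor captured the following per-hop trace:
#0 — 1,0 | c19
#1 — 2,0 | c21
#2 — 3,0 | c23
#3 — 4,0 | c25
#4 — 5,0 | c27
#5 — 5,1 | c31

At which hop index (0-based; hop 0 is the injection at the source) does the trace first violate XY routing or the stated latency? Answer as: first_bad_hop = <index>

first_bad_hop = 5

[1] (+1,+0) / 2c ⇒ ok
[2] (+1,+0) / 2c ⇒ ok
[3] (+1,+0) / 2c ⇒ ok
[4] (+1,+0) / 2c ⇒ ok
[5] (+0,+1) / 4c ⇒ BAD: Δcyc=4≠L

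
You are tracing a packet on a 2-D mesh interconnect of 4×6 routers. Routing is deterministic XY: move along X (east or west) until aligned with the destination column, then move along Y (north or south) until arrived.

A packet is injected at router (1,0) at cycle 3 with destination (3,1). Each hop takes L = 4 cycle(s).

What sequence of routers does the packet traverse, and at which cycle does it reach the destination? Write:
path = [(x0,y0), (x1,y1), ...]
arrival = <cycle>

t=3: at (1,0)
t=7: at (2,0) after E
t=11: at (3,0) after E
t=15: at (3,1) after N

path = [(1,0), (2,0), (3,0), (3,1)]
arrival = 15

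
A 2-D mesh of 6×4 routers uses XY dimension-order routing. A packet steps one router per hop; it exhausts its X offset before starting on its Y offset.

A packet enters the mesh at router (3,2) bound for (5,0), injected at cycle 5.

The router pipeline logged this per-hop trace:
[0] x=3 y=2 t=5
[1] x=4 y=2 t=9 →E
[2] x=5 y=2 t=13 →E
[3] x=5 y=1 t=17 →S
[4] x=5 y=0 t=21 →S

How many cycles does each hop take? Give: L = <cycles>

L = 4

Between hops 0 and 1 the cycle counter advances 9 − 5 = 4.
Each hop adds L, hence L = 4.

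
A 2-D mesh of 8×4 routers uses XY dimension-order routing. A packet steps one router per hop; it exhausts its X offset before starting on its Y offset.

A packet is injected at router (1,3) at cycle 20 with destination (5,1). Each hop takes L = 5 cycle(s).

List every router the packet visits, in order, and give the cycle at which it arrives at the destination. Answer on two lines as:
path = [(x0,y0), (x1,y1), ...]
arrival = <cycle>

path = [(1,3), (2,3), (3,3), (4,3), (5,3), (5,2), (5,1)]
arrival = 50

src (1,3)  cyc=20
E→(2,3)  cyc=25
E→(3,3)  cyc=30
E→(4,3)  cyc=35
E→(5,3)  cyc=40
S→(5,2)  cyc=45
S→(5,1)  cyc=50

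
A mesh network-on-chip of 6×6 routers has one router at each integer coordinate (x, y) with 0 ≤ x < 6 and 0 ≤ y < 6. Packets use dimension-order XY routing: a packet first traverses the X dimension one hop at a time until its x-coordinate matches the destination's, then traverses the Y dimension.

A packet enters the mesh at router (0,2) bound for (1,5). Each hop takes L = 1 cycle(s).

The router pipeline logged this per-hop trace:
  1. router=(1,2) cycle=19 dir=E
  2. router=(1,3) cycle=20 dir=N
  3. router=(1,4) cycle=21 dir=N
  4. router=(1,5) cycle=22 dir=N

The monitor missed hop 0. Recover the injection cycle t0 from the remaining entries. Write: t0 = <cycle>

t0 = 18

The first recorded entry is hop 1 at cycle 19.
t0 = cyc[1] − L = 19 − 1 = 18.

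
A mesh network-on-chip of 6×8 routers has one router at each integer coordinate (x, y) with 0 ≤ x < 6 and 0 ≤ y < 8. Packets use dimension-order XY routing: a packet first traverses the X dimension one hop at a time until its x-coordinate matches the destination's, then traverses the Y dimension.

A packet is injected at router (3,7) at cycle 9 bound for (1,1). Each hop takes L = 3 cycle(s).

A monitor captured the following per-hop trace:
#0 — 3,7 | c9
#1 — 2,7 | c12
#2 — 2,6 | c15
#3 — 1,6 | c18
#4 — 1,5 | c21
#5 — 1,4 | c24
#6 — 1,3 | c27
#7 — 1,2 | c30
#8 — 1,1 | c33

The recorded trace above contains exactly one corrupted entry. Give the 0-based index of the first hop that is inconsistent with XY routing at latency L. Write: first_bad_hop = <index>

first_bad_hop = 2

  1: Δx=-1 Δy=+0 Δt=3 [ok]
  2: Δx=+0 Δy=-1 Δt=3 [BAD: Y-move but x=2≠1]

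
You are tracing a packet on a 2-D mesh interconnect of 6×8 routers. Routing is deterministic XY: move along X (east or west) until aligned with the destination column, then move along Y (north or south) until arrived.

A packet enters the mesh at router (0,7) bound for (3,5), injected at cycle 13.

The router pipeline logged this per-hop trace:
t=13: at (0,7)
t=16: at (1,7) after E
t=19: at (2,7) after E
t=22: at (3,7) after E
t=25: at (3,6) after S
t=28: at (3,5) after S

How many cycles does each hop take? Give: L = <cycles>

L = 3

Between hops 0 and 1 the cycle counter advances 16 − 13 = 3.
That increment is L by definition: L = 3.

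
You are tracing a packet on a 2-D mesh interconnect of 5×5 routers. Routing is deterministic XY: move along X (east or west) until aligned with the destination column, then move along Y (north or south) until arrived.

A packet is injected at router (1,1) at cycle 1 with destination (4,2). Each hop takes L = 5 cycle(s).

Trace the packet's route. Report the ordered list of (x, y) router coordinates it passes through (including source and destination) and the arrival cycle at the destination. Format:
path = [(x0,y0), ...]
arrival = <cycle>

t=1: at (1,1)
t=6: at (2,1) after E
t=11: at (3,1) after E
t=16: at (4,1) after E
t=21: at (4,2) after N

path = [(1,1), (2,1), (3,1), (4,1), (4,2)]
arrival = 21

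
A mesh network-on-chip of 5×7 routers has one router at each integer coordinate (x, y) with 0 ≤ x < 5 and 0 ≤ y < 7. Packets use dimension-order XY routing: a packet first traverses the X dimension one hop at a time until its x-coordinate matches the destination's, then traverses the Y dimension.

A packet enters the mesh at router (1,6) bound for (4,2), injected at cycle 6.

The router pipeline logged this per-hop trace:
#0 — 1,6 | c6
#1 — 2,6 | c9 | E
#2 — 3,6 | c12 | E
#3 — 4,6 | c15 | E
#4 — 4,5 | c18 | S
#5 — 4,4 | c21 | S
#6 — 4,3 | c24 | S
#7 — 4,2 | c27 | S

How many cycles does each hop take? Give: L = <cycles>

L = 3

Between hops 0 and 1 the cycle counter advances 9 − 6 = 3.
Per-hop latency L = Δcyc = 3.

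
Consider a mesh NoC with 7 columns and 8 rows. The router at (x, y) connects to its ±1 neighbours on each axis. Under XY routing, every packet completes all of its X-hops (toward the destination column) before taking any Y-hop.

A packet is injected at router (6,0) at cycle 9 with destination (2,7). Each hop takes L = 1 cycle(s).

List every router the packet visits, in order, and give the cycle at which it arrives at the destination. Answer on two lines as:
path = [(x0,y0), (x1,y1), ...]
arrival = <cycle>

hop 0: (6,0) @ cyc 9
hop 1: (5,0) @ cyc 10  [W]
hop 2: (4,0) @ cyc 11  [W]
hop 3: (3,0) @ cyc 12  [W]
hop 4: (2,0) @ cyc 13  [W]
hop 5: (2,1) @ cyc 14  [N]
hop 6: (2,2) @ cyc 15  [N]
hop 7: (2,3) @ cyc 16  [N]
hop 8: (2,4) @ cyc 17  [N]
hop 9: (2,5) @ cyc 18  [N]
hop 10: (2,6) @ cyc 19  [N]
hop 11: (2,7) @ cyc 20  [N]

path = [(6,0), (5,0), (4,0), (3,0), (2,0), (2,1), (2,2), (2,3), (2,4), (2,5), (2,6), (2,7)]
arrival = 20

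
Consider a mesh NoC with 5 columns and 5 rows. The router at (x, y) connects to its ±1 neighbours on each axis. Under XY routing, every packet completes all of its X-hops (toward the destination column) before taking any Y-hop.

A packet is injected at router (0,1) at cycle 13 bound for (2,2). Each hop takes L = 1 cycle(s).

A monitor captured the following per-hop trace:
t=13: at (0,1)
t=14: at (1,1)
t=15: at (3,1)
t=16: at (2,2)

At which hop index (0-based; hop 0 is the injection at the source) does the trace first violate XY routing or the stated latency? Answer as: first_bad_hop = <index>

first_bad_hop = 2

  1: Δx=+1 Δy=+0 Δt=1 [ok]
  2: Δx=+2 Δy=+0 Δt=1 [BAD: non-unit step]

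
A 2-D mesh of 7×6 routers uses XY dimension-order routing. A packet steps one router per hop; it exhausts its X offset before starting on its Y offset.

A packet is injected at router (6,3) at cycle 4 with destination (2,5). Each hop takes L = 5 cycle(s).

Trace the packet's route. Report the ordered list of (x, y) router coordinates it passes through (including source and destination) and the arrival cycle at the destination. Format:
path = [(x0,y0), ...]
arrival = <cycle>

#0 — 6,3 | c4
#1 — 5,3 | c9 | W
#2 — 4,3 | c14 | W
#3 — 3,3 | c19 | W
#4 — 2,3 | c24 | W
#5 — 2,4 | c29 | N
#6 — 2,5 | c34 | N

path = [(6,3), (5,3), (4,3), (3,3), (2,3), (2,4), (2,5)]
arrival = 34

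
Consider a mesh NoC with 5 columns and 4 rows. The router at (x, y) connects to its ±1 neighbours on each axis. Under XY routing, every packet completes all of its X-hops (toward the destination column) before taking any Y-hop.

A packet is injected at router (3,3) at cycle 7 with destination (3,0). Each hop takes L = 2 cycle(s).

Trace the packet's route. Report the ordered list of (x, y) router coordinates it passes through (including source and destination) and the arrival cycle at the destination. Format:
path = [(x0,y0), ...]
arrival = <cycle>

[0] x=3 y=3 t=7
[1] x=3 y=2 t=9 →S
[2] x=3 y=1 t=11 →S
[3] x=3 y=0 t=13 →S

path = [(3,3), (3,2), (3,1), (3,0)]
arrival = 13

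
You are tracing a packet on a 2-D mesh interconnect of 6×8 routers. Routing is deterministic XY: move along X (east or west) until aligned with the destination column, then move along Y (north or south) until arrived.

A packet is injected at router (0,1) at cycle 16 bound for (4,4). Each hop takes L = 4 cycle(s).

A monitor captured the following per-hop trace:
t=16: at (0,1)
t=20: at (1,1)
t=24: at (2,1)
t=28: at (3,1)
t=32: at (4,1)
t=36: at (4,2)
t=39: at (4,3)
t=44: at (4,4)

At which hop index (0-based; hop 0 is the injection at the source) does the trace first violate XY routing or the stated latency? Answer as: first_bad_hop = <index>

  1: Δx=+1 Δy=+0 Δt=4 [ok]
  2: Δx=+1 Δy=+0 Δt=4 [ok]
  3: Δx=+1 Δy=+0 Δt=4 [ok]
  4: Δx=+1 Δy=+0 Δt=4 [ok]
  5: Δx=+0 Δy=+1 Δt=4 [ok]
  6: Δx=+0 Δy=+1 Δt=3 [BAD: Δcyc=3≠L]

first_bad_hop = 6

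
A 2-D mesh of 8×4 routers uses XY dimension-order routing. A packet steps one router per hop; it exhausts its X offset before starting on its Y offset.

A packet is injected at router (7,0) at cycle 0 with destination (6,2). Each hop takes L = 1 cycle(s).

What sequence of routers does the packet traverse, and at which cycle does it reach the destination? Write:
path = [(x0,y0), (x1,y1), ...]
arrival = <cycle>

path = [(7,0), (6,0), (6,1), (6,2)]
arrival = 3

t=0: at (7,0)
t=1: at (6,0) after W
t=2: at (6,1) after N
t=3: at (6,2) after N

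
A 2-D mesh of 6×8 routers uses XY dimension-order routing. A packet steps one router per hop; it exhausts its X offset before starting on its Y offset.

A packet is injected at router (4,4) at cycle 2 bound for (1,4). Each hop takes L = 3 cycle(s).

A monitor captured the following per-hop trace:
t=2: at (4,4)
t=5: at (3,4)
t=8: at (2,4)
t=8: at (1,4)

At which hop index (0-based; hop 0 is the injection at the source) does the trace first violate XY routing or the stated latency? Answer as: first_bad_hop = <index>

  1: Δx=-1 Δy=+0 Δt=3 [ok]
  2: Δx=-1 Δy=+0 Δt=3 [ok]
  3: Δx=-1 Δy=+0 Δt=0 [BAD: Δcyc=0≠L]

first_bad_hop = 3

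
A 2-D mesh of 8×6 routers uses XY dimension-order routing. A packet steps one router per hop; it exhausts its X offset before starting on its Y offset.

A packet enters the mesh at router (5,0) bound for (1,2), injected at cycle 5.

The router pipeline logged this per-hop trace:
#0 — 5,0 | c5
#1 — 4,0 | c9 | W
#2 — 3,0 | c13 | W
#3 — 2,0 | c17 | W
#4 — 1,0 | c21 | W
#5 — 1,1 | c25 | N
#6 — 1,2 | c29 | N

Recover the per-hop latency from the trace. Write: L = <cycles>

cyc[1] − cyc[0] = 9 − 5 = 4.
Per-hop latency L = Δcyc = 4.

L = 4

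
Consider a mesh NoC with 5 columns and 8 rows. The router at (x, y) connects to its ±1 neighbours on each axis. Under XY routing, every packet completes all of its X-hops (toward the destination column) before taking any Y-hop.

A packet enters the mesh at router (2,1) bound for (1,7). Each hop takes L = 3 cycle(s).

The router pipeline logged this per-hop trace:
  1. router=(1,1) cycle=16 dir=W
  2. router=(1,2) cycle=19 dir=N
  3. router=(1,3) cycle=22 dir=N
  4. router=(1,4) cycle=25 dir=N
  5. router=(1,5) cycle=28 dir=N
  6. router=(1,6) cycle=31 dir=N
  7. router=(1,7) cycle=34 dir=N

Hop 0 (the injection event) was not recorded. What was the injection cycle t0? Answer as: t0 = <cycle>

t0 = 13

cyc[1] = 16 and cyc[k] = t0 + k·L for every k.
t0 = cyc[1] − L = 16 − 3 = 13.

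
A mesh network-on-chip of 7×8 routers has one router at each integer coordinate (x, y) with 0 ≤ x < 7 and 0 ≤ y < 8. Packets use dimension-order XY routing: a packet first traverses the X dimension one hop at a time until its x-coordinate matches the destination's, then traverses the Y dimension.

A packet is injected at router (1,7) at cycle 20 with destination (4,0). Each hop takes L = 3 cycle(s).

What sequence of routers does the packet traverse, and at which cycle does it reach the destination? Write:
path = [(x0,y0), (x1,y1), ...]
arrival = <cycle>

path = [(1,7), (2,7), (3,7), (4,7), (4,6), (4,5), (4,4), (4,3), (4,2), (4,1), (4,0)]
arrival = 50

t=20: at (1,7)
t=23: at (2,7) after E
t=26: at (3,7) after E
t=29: at (4,7) after E
t=32: at (4,6) after S
t=35: at (4,5) after S
t=38: at (4,4) after S
t=41: at (4,3) after S
t=44: at (4,2) after S
t=47: at (4,1) after S
t=50: at (4,0) after S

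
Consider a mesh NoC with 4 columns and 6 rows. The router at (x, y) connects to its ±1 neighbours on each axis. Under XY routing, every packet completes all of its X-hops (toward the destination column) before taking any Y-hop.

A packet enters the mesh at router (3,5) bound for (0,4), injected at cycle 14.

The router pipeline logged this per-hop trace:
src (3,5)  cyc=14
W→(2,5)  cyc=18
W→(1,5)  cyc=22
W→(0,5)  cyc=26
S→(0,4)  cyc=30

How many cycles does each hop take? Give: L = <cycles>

L = 4

From hop 0 (14) to hop 1 (18): +4 cycles.
That increment is L by definition: L = 4.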